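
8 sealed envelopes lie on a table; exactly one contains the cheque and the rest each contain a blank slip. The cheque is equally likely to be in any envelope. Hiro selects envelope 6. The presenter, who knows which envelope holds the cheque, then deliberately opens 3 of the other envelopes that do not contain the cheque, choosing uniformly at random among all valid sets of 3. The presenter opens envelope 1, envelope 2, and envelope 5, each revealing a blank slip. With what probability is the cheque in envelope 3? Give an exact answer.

Apply Bayes' rule, conditioning on where the cheque actually is.
If it is in any of envelopes 1, 2, and 5 (prior 1/8 each): that envelope was opened and seen not to hold the prize — ruled out; weight (1/8)·0 = 0 each.
If it is in any of envelopes 3, 4, 7, and 8 (prior 1/8 each): the presenter has 20 equally likely choices, so probability 1/20; weight (1/8)·(1/20) = 1/160 each.
If it is in envelope 6 (prior 1/8): the presenter has 35 equally likely choices, so probability 1/35; weight (1/8)·(1/35) = 1/280.
The weights sum to 1/35.
So P(the cheque in envelope 3 | the presenter opened envelope 1, envelope 2, and envelope 5) = (1/160) / (1/35) = 7/32.

7/32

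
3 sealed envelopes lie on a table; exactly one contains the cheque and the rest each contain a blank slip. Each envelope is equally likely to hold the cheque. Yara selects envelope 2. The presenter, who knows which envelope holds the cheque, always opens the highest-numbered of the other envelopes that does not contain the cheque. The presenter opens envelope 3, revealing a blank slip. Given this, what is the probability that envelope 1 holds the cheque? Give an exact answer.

1/2

Apply Bayes' rule, conditioning on where the cheque actually is.
If it is in either of envelopes 1 and 2 (prior 1/3 each): envelope 3 is the highest-numbered option available, probability 1; weight (1/3)·1 = 1/3 each.
If it is in envelope 3 (prior 1/3): the presenter opened envelope 3, so this case is ruled out; weight (1/3)·0 = 0.
The weights sum to 2/3.
So P(the cheque in envelope 1 | the presenter opened envelope 3) = (1/3) / (2/3) = 1/2.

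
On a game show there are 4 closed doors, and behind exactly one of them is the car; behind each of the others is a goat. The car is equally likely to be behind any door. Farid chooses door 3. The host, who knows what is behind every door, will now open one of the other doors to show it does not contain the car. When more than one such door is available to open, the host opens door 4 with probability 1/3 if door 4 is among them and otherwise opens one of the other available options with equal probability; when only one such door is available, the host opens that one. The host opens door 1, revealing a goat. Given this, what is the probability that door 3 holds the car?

2/9

Apply Bayes' rule, conditioning on where the car actually is.
If it is behind door 1 (prior 1/4): the host opened door 1, so this case is ruled out; weight (1/4)·0 = 0.
If it is behind door 2 (prior 1/4): door 4 is available but not opened, probability 2/3; weight (1/4)·(2/3) = 1/6.
If it is behind door 3 (prior 1/4): door 4 is available but not opened; door 1 gets probability (1 − 1/3)/2 = 1/3; weight (1/4)·(1/3) = 1/12.
If it is behind door 4 (prior 1/4): door 4 holds the prize so is unavailable; the host chooses uniformly among the 2 others, probability 1/2; weight (1/4)·(1/2) = 1/8.
The weights sum to 3/8.
So P(the car behind door 3 | the host opened door 1) = (1/12) / (3/8) = 2/9.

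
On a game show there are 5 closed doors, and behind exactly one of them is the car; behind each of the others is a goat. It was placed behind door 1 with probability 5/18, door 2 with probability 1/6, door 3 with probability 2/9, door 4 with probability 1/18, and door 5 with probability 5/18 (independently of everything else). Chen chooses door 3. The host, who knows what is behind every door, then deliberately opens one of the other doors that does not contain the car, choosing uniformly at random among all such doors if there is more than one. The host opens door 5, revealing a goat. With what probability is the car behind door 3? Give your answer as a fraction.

Condition on the true location of the car.
If it is behind door 1 (prior 5/18): the host has 3 equally likely choices, so probability 1/3; weight (5/18)·(1/3) = 5/54.
If it is behind door 2 (prior 1/6): the host has 3 equally likely choices, so probability 1/3; weight (1/6)·(1/3) = 1/18.
If it is behind door 3 (prior 2/9): the host has 4 equally likely choices, so probability 1/4; weight (2/9)·(1/4) = 1/18.
If it is behind door 4 (prior 1/18): the host has 3 equally likely choices, so probability 1/3; weight (1/18)·(1/3) = 1/54.
If it is behind door 5 (prior 5/18): the host opened door 5, so this case is ruled out; weight (5/18)·0 = 0.
The weights sum to 2/9.
So P(the car behind door 3 | the host opened door 5) = (1/18) / (2/9) = 1/4.

1/4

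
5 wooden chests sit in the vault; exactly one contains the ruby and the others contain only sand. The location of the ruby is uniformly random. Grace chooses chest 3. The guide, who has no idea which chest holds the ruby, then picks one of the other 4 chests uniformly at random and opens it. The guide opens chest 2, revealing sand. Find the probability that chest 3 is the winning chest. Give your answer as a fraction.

1/4

Because the guide chose which chest to open without knowing where the ruby is, the choice is independent of the prize location. Learning that chest 2 does not hold the ruby simply rules out that one location and leaves the remaining 4 chests still equally likely by symmetry.
So P(the ruby in chest 3) = 1/4.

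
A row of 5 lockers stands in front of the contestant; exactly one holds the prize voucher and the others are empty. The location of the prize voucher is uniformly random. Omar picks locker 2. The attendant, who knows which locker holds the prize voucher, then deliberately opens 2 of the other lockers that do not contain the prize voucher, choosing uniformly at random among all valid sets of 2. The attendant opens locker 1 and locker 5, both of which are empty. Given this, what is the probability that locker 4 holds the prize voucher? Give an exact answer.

2/5

Consider each possible location of the prize voucher in turn.
If it is in either of lockers 1 and 5 (prior 1/5 each): that locker was opened and seen not to hold the prize — ruled out; weight (1/5)·0 = 0 each.
If it is in locker 2 (prior 1/5): the attendant has 6 equally likely choices, so probability 1/6; weight (1/5)·(1/6) = 1/30.
If it is in either of lockers 3 and 4 (prior 1/5 each): the attendant has 3 equally likely choices, so probability 1/3; weight (1/5)·(1/3) = 1/15 each.
The weights sum to 1/6.
So P(the prize voucher in locker 4 | the attendant opened locker 1 and locker 5) = (1/15) / (1/6) = 2/5.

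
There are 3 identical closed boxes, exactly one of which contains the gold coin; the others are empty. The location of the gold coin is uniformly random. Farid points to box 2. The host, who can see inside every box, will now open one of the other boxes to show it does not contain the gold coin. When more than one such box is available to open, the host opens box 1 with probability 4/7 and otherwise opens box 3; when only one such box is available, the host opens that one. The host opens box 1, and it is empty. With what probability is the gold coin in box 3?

Apply Bayes' rule, conditioning on where the gold coin actually is.
If it is in box 1 (prior 1/3): the host opened box 1, so this case is ruled out; weight (1/3)·0 = 0.
If it is in box 2 (prior 1/3): box 1 is available, opened with probability 4/7; weight (1/3)·(4/7) = 4/21.
If it is in box 3 (prior 1/3): only box 1 is available, probability 1; weight (1/3)·1 = 1/3.
The weights sum to 11/21.
So P(the gold coin in box 3 | the host opened box 1) = (1/3) / (11/21) = 7/11.

7/11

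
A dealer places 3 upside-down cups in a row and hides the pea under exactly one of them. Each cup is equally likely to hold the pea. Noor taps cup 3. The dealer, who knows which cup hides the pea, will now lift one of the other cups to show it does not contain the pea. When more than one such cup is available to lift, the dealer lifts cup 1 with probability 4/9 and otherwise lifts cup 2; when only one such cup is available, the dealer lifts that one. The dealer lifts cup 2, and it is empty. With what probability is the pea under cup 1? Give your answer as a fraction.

9/14

Consider each possible location of the pea in turn.
If it is under cup 1 (prior 1/3): only cup 2 is available, probability 1; weight (1/3)·1 = 1/3.
If it is under cup 2 (prior 1/3): the dealer opened cup 2, so this case is ruled out; weight (1/3)·0 = 0.
If it is under cup 3 (prior 1/3): cup 1 is available but not opened, probability 5/9; weight (1/3)·(5/9) = 5/27.
The weights sum to 14/27.
So P(the pea under cup 1 | the dealer opened cup 2) = (1/3) / (14/27) = 9/14.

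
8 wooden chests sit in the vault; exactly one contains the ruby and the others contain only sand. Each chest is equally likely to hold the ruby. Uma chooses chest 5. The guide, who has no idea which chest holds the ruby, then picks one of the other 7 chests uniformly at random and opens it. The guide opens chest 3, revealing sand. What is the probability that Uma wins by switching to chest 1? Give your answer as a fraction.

Consider each possible location of the ruby in turn.
If it is in any of chests 1, 2, 4, 5, 6, 7, and 8 (prior 1/8 each): the guide picks chest 3 with probability 1/7 regardless, and it is not the prize; weight (1/8)·(1/7) = 1/56 each.
If it is in chest 3 (prior 1/8): the guide opened chest 3, so this case is ruled out; weight (1/8)·0 = 0.
The weights sum to 1/8.
So P(the ruby in chest 1 | the guide opened chest 3) = (1/56) / (1/8) = 1/7.

1/7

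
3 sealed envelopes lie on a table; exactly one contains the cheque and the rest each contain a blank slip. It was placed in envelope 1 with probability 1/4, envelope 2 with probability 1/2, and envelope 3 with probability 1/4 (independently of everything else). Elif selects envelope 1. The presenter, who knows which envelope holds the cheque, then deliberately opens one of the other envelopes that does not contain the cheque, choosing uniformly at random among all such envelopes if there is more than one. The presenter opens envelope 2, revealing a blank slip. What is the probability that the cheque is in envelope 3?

2/3

Condition on the true location of the cheque.
If it is in envelope 1 (prior 1/4): the presenter has 2 equally likely choices, so probability 1/2; weight (1/4)·(1/2) = 1/8.
If it is in envelope 2 (prior 1/2): the presenter opened envelope 2, so this case is ruled out; weight (1/2)·0 = 0.
If it is in envelope 3 (prior 1/4): the presenter has no choice, probability 1; weight (1/4)·1 = 1/4.
The weights sum to 3/8.
So P(the cheque in envelope 3 | the presenter opened envelope 2) = (1/4) / (3/8) = 2/3.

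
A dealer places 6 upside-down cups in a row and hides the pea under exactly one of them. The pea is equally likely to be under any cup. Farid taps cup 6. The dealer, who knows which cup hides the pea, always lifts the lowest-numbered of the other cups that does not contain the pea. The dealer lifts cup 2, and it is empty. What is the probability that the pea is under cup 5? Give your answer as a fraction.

0

Consider each possible location of the pea in turn.
If it is under cup 1 (prior 1/6): cup 2 is the lowest-numbered option available, probability 1; weight (1/6)·1 = 1/6.
If it is under cup 2 (prior 1/6): the dealer opened cup 2, so this case is ruled out; weight (1/6)·0 = 0.
If it is under any of cups 3, 4, 5, and 6 (prior 1/6 each): the dealer would have opened cup 1 instead, probability 0; weight (1/6)·0 = 0 each.
The weights sum to 1/6.
So P(the pea under cup 5 | the dealer opened cup 2) = 0 / (1/6) = 0.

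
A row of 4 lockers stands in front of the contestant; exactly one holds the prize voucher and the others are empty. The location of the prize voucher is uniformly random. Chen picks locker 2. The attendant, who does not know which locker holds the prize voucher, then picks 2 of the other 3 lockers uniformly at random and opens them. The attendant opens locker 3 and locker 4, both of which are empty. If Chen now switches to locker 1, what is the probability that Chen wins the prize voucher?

1/2

Because the attendant chose which lockers to open without knowing where the prize voucher is, the choice is independent of the prize location. Learning that none of the 2 opened lockers holds the prize voucher simply rules out those 2 locations and leaves the remaining 2 lockers still equally likely by symmetry.
So P(the prize voucher in locker 1) = 1/2.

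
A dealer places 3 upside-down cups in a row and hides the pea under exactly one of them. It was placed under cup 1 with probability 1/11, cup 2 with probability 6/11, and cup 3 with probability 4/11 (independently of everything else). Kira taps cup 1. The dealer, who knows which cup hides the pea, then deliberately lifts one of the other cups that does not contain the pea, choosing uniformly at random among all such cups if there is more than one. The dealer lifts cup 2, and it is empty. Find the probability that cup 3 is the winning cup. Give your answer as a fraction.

Consider each possible location of the pea in turn.
If it is under cup 1 (prior 1/11): the dealer has 2 equally likely choices, so probability 1/2; weight (1/11)·(1/2) = 1/22.
If it is under cup 2 (prior 6/11): the dealer opened cup 2, so this case is ruled out; weight (6/11)·0 = 0.
If it is under cup 3 (prior 4/11): the dealer has no choice, probability 1; weight (4/11)·1 = 4/11.
The weights sum to 9/22.
So P(the pea under cup 3 | the dealer opened cup 2) = (4/11) / (9/22) = 8/9.

8/9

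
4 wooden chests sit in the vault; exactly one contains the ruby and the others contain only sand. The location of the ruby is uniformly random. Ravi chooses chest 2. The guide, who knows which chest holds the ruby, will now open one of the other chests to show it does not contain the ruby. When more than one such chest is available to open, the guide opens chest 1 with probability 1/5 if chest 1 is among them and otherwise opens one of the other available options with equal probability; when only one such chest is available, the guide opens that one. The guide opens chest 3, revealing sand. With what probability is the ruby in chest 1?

5/17

Condition on the true location of the ruby.
If it is in chest 1 (prior 1/4): chest 1 holds the prize so is unavailable; the guide chooses uniformly among the 2 others, probability 1/2; weight (1/4)·(1/2) = 1/8.
If it is in chest 2 (prior 1/4): chest 1 is available but not opened; chest 3 gets probability (1 − 1/5)/2 = 2/5; weight (1/4)·(2/5) = 1/10.
If it is in chest 3 (prior 1/4): the guide opened chest 3, so this case is ruled out; weight (1/4)·0 = 0.
If it is in chest 4 (prior 1/4): chest 1 is available but not opened, probability 4/5; weight (1/4)·(4/5) = 1/5.
The weights sum to 17/40.
So P(the ruby in chest 1 | the guide opened chest 3) = (1/8) / (17/40) = 5/17.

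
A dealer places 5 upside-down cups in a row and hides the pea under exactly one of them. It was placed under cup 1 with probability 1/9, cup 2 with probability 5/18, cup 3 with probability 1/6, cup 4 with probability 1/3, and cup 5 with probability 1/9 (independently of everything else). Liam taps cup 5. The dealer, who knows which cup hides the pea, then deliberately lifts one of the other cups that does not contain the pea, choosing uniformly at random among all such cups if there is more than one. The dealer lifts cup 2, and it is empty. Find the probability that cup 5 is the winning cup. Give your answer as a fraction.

3/25

Consider each possible location of the pea in turn.
If it is under cup 1 (prior 1/9): the dealer has 3 equally likely choices, so probability 1/3; weight (1/9)·(1/3) = 1/27.
If it is under cup 2 (prior 5/18): the dealer opened cup 2, so this case is ruled out; weight (5/18)·0 = 0.
If it is under cup 3 (prior 1/6): the dealer has 3 equally likely choices, so probability 1/3; weight (1/6)·(1/3) = 1/18.
If it is under cup 4 (prior 1/3): the dealer has 3 equally likely choices, so probability 1/3; weight (1/3)·(1/3) = 1/9.
If it is under cup 5 (prior 1/9): the dealer has 4 equally likely choices, so probability 1/4; weight (1/9)·(1/4) = 1/36.
The weights sum to 25/108.
So P(the pea under cup 5 | the dealer opened cup 2) = (1/36) / (25/108) = 3/25.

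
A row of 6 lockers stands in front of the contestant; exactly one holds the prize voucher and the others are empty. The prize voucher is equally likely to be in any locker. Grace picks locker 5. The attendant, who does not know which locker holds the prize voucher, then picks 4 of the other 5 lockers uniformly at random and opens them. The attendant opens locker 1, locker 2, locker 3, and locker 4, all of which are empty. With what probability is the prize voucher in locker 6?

1/2

Apply Bayes' rule, conditioning on where the prize voucher actually is.
If it is in any of lockers 1, 2, 3, and 4 (prior 1/6 each): that locker was opened and seen not to hold the prize — ruled out; weight (1/6)·0 = 0 each.
If it is in either of lockers 5 and 6 (prior 1/6 each): the attendant picks exactly this set with probability 1/5 regardless, and none is the prize; weight (1/6)·(1/5) = 1/30 each.
The weights sum to 1/15.
So P(the prize voucher in locker 6 | the attendant opened locker 1, locker 2, locker 3, and locker 4) = (1/30) / (1/15) = 1/2.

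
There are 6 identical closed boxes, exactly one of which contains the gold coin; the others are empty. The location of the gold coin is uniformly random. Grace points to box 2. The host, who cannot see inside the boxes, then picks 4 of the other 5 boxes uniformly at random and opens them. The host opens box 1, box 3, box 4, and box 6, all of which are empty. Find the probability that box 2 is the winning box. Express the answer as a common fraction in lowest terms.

Consider each possible location of the gold coin in turn.
If it is in any of boxes 1, 3, 4, and 6 (prior 1/6 each): that box was opened and seen not to hold the prize — ruled out; weight (1/6)·0 = 0 each.
If it is in either of boxes 2 and 5 (prior 1/6 each): the host picks exactly this set with probability 1/5 regardless, and none is the prize; weight (1/6)·(1/5) = 1/30 each.
The weights sum to 1/15.
So P(the gold coin in box 2 | the host opened box 1, box 3, box 4, and box 6) = (1/30) / (1/15) = 1/2.

1/2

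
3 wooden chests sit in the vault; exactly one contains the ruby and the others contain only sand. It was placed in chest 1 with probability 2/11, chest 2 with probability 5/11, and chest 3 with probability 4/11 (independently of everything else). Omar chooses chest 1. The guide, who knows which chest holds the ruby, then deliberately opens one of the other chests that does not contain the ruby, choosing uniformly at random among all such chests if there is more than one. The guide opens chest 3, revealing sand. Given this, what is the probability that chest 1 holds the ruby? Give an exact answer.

Condition on the true location of the ruby.
If it is in chest 1 (prior 2/11): the guide has 2 equally likely choices, so probability 1/2; weight (2/11)·(1/2) = 1/11.
If it is in chest 2 (prior 5/11): the guide has no choice, probability 1; weight (5/11)·1 = 5/11.
If it is in chest 3 (prior 4/11): the guide opened chest 3, so this case is ruled out; weight (4/11)·0 = 0.
The weights sum to 6/11.
So P(the ruby in chest 1 | the guide opened chest 3) = (1/11) / (6/11) = 1/6.

1/6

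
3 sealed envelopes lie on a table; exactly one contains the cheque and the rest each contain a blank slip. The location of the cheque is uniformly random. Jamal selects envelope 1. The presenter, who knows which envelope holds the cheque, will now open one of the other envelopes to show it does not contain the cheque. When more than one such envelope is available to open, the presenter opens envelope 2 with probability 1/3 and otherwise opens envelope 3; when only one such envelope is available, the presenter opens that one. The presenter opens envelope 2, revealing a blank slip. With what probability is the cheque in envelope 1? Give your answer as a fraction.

1/4

Condition on the true location of the cheque.
If it is in envelope 1 (prior 1/3): envelope 2 is available, opened with probability 1/3; weight (1/3)·(1/3) = 1/9.
If it is in envelope 2 (prior 1/3): the presenter opened envelope 2, so this case is ruled out; weight (1/3)·0 = 0.
If it is in envelope 3 (prior 1/3): only envelope 2 is available, probability 1; weight (1/3)·1 = 1/3.
The weights sum to 4/9.
So P(the cheque in envelope 1 | the presenter opened envelope 2) = (1/9) / (4/9) = 1/4.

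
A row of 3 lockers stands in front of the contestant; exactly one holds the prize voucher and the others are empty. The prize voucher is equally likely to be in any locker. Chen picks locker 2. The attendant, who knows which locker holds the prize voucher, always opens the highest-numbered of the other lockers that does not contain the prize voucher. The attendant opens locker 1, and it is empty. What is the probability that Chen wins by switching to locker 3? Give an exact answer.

Apply Bayes' rule, conditioning on where the prize voucher actually is.
If it is in locker 1 (prior 1/3): the attendant opened locker 1, so this case is ruled out; weight (1/3)·0 = 0.
If it is in locker 2 (prior 1/3): the attendant would have opened locker 3 instead, probability 0; weight (1/3)·0 = 0.
If it is in locker 3 (prior 1/3): locker 1 is the highest-numbered option available, probability 1; weight (1/3)·1 = 1/3.
The weights sum to 1/3.
So P(the prize voucher in locker 3 | the attendant opened locker 1) = (1/3) / (1/3) = 1.

1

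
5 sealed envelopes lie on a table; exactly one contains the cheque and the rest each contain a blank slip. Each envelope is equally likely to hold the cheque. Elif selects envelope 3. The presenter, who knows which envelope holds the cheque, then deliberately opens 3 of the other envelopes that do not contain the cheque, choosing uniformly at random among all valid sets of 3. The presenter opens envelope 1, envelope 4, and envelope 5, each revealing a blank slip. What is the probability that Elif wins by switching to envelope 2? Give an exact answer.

4/5

Consider each possible location of the cheque in turn.
If it is in any of envelopes 1, 4, and 5 (prior 1/5 each): that envelope was opened and seen not to hold the prize — ruled out; weight (1/5)·0 = 0 each.
If it is in envelope 2 (prior 1/5): the presenter has no choice, probability 1; weight (1/5)·1 = 1/5.
If it is in envelope 3 (prior 1/5): the presenter has 4 equally likely choices, so probability 1/4; weight (1/5)·(1/4) = 1/20.
The weights sum to 1/4.
So P(the cheque in envelope 2 | the presenter opened envelope 1, envelope 4, and envelope 5) = (1/5) / (1/4) = 4/5.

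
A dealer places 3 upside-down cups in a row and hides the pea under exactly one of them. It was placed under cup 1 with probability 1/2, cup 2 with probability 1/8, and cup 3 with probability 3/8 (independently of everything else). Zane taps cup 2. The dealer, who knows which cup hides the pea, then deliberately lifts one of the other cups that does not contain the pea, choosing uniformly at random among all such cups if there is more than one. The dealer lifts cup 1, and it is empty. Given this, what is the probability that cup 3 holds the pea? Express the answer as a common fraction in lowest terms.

Apply Bayes' rule, conditioning on where the pea actually is.
If it is under cup 1 (prior 1/2): the dealer opened cup 1, so this case is ruled out; weight (1/2)·0 = 0.
If it is under cup 2 (prior 1/8): the dealer has 2 equally likely choices, so probability 1/2; weight (1/8)·(1/2) = 1/16.
If it is under cup 3 (prior 3/8): the dealer has no choice, probability 1; weight (3/8)·1 = 3/8.
The weights sum to 7/16.
So P(the pea under cup 3 | the dealer opened cup 1) = (3/8) / (7/16) = 6/7.

6/7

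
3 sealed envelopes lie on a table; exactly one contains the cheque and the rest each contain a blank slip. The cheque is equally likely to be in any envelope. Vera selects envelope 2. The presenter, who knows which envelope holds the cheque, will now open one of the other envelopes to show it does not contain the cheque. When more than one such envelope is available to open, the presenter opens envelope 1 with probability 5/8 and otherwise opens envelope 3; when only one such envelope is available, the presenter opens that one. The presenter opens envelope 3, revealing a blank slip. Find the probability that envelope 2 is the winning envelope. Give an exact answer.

3/11

Consider each possible location of the cheque in turn.
If it is in envelope 1 (prior 1/3): only envelope 3 is available, probability 1; weight (1/3)·1 = 1/3.
If it is in envelope 2 (prior 1/3): envelope 1 is available but not opened, probability 3/8; weight (1/3)·(3/8) = 1/8.
If it is in envelope 3 (prior 1/3): the presenter opened envelope 3, so this case is ruled out; weight (1/3)·0 = 0.
The weights sum to 11/24.
So P(the cheque in envelope 2 | the presenter opened envelope 3) = (1/8) / (11/24) = 3/11.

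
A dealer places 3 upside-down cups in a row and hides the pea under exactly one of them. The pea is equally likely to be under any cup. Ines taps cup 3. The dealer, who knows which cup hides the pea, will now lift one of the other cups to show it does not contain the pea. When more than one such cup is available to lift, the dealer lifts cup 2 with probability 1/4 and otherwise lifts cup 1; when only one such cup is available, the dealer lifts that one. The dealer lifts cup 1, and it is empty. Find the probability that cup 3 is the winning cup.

3/7

Consider each possible location of the pea in turn.
If it is under cup 1 (prior 1/3): the dealer opened cup 1, so this case is ruled out; weight (1/3)·0 = 0.
If it is under cup 2 (prior 1/3): only cup 1 is available, probability 1; weight (1/3)·1 = 1/3.
If it is under cup 3 (prior 1/3): cup 2 is available but not opened, probability 3/4; weight (1/3)·(3/4) = 1/4.
The weights sum to 7/12.
So P(the pea under cup 3 | the dealer opened cup 1) = (1/4) / (7/12) = 3/7.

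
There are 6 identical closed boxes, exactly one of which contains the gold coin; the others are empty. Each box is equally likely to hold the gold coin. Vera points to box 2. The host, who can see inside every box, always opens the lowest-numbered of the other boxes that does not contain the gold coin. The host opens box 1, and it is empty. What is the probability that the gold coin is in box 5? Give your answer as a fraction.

Condition on the true location of the gold coin.
If it is in box 1 (prior 1/6): the host opened box 1, so this case is ruled out; weight (1/6)·0 = 0.
If it is in any of boxes 2, 3, 4, 5, and 6 (prior 1/6 each): box 1 is the lowest-numbered option available, probability 1; weight (1/6)·1 = 1/6 each.
The weights sum to 5/6.
So P(the gold coin in box 5 | the host opened box 1) = (1/6) / (5/6) = 1/5.

1/5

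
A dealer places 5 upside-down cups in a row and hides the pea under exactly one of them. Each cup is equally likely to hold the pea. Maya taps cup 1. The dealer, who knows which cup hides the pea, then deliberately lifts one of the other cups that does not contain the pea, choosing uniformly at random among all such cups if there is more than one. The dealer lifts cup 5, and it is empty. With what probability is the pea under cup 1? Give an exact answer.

Apply Bayes' rule, conditioning on where the pea actually is.
If it is under cup 1 (prior 1/5): the dealer has 4 equally likely choices, so probability 1/4; weight (1/5)·(1/4) = 1/20.
If it is under any of cups 2, 3, and 4 (prior 1/5 each): the dealer has 3 equally likely choices, so probability 1/3; weight (1/5)·(1/3) = 1/15 each.
If it is under cup 5 (prior 1/5): the dealer opened cup 5, so this case is ruled out; weight (1/5)·0 = 0.
The weights sum to 1/4.
So P(the pea under cup 1 | the dealer opened cup 5) = (1/20) / (1/4) = 1/5.

1/5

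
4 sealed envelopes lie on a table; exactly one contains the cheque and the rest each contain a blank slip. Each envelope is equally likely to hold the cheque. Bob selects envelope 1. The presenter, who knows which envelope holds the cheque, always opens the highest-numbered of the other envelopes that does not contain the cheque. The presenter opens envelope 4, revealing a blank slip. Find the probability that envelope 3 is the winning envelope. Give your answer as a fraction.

Consider each possible location of the cheque in turn.
If it is in any of envelopes 1, 2, and 3 (prior 1/4 each): envelope 4 is the highest-numbered option available, probability 1; weight (1/4)·1 = 1/4 each.
If it is in envelope 4 (prior 1/4): the presenter opened envelope 4, so this case is ruled out; weight (1/4)·0 = 0.
The weights sum to 3/4.
So P(the cheque in envelope 3 | the presenter opened envelope 4) = (1/4) / (3/4) = 1/3.

1/3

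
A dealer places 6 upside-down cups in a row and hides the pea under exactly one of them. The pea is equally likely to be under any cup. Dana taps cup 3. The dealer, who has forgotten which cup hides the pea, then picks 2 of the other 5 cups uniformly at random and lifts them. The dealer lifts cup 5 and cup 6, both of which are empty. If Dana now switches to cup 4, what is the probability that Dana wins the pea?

Because the dealer chose which cups to lift without knowing where the pea is, the choice is independent of the prize location. Learning that none of the 2 opened cups holds the pea simply rules out those 2 locations and leaves the remaining 4 cups still equally likely by symmetry.
So P(the pea under cup 4) = 1/4.

1/4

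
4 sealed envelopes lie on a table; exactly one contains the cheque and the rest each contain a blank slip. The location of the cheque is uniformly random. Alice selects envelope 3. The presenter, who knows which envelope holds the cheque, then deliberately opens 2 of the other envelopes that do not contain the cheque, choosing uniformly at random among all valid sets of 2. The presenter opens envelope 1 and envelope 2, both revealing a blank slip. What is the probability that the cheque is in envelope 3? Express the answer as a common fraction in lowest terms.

1/4

Apply Bayes' rule, conditioning on where the cheque actually is.
If it is in either of envelopes 1 and 2 (prior 1/4 each): that envelope was opened and seen not to hold the prize — ruled out; weight (1/4)·0 = 0 each.
If it is in envelope 3 (prior 1/4): the presenter has 3 equally likely choices, so probability 1/3; weight (1/4)·(1/3) = 1/12.
If it is in envelope 4 (prior 1/4): the presenter has no choice, probability 1; weight (1/4)·1 = 1/4.
The weights sum to 1/3.
So P(the cheque in envelope 3 | the presenter opened envelope 1 and envelope 2) = (1/12) / (1/3) = 1/4.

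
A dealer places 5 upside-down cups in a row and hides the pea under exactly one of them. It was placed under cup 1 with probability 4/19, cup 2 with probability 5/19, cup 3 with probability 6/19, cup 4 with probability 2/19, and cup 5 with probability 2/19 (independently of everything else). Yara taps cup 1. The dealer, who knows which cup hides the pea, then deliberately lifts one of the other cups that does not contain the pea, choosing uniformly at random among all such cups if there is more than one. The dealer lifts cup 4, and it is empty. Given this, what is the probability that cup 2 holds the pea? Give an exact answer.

Condition on the true location of the pea.
If it is under cup 1 (prior 4/19): the dealer has 4 equally likely choices, so probability 1/4; weight (4/19)·(1/4) = 1/19.
If it is under cup 2 (prior 5/19): the dealer has 3 equally likely choices, so probability 1/3; weight (5/19)·(1/3) = 5/57.
If it is under cup 3 (prior 6/19): the dealer has 3 equally likely choices, so probability 1/3; weight (6/19)·(1/3) = 2/19.
If it is under cup 4 (prior 2/19): the dealer opened cup 4, so this case is ruled out; weight (2/19)·0 = 0.
If it is under cup 5 (prior 2/19): the dealer has 3 equally likely choices, so probability 1/3; weight (2/19)·(1/3) = 2/57.
The weights sum to 16/57.
So P(the pea under cup 2 | the dealer opened cup 4) = (5/57) / (16/57) = 5/16.

5/16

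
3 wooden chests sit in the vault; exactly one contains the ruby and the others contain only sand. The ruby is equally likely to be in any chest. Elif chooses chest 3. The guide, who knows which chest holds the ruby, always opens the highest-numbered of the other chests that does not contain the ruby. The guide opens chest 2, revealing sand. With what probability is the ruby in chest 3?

1/2

Apply Bayes' rule, conditioning on where the ruby actually is.
If it is in either of chests 1 and 3 (prior 1/3 each): chest 2 is the highest-numbered option available, probability 1; weight (1/3)·1 = 1/3 each.
If it is in chest 2 (prior 1/3): the guide opened chest 2, so this case is ruled out; weight (1/3)·0 = 0.
The weights sum to 2/3.
So P(the ruby in chest 3 | the guide opened chest 2) = (1/3) / (2/3) = 1/2.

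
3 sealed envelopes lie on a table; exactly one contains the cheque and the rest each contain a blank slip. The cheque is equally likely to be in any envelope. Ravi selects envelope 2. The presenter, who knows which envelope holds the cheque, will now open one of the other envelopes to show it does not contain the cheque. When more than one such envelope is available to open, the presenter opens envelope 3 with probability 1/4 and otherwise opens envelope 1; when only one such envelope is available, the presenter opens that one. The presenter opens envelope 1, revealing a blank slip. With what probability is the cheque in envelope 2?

Consider each possible location of the cheque in turn.
If it is in envelope 1 (prior 1/3): the presenter opened envelope 1, so this case is ruled out; weight (1/3)·0 = 0.
If it is in envelope 2 (prior 1/3): envelope 3 is available but not opened, probability 3/4; weight (1/3)·(3/4) = 1/4.
If it is in envelope 3 (prior 1/3): only envelope 1 is available, probability 1; weight (1/3)·1 = 1/3.
The weights sum to 7/12.
So P(the cheque in envelope 2 | the presenter opened envelope 1) = (1/4) / (7/12) = 3/7.

3/7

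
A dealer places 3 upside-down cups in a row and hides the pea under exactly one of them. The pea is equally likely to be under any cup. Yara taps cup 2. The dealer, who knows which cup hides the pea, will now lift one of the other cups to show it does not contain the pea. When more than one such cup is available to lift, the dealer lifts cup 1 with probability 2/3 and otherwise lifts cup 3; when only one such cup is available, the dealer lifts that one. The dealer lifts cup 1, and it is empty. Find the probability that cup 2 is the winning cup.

2/5

Apply Bayes' rule, conditioning on where the pea actually is.
If it is under cup 1 (prior 1/3): the dealer opened cup 1, so this case is ruled out; weight (1/3)·0 = 0.
If it is under cup 2 (prior 1/3): cup 1 is available, opened with probability 2/3; weight (1/3)·(2/3) = 2/9.
If it is under cup 3 (prior 1/3): only cup 1 is available, probability 1; weight (1/3)·1 = 1/3.
The weights sum to 5/9.
So P(the pea under cup 2 | the dealer opened cup 1) = (2/9) / (5/9) = 2/5.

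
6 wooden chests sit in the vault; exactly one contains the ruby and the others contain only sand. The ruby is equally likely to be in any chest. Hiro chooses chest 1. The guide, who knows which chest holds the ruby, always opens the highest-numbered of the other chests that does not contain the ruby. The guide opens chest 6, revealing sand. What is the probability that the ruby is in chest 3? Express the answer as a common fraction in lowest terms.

Condition on the true location of the ruby.
If it is in any of chests 1, 2, 3, 4, and 5 (prior 1/6 each): chest 6 is the highest-numbered option available, probability 1; weight (1/6)·1 = 1/6 each.
If it is in chest 6 (prior 1/6): the guide opened chest 6, so this case is ruled out; weight (1/6)·0 = 0.
The weights sum to 5/6.
So P(the ruby in chest 3 | the guide opened chest 6) = (1/6) / (5/6) = 1/5.

1/5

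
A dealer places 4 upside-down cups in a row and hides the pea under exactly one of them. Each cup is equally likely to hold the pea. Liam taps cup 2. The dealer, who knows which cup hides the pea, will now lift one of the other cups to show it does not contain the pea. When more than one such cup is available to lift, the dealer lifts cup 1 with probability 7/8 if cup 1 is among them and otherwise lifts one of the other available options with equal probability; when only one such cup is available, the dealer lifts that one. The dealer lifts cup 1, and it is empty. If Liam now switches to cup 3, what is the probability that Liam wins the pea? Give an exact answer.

Apply Bayes' rule, conditioning on where the pea actually is.
If it is under cup 1 (prior 1/4): the dealer opened cup 1, so this case is ruled out; weight (1/4)·0 = 0.
If it is under any of cups 2, 3, and 4 (prior 1/4 each): cup 1 is available, opened with probability 7/8; weight (1/4)·(7/8) = 7/32 each.
The weights sum to 21/32.
So P(the pea under cup 3 | the dealer opened cup 1) = (7/32) / (21/32) = 1/3.

1/3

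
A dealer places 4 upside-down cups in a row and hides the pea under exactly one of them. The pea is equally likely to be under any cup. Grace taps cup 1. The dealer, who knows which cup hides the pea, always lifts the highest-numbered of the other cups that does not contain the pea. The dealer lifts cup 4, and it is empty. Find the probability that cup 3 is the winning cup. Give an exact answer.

Condition on the true location of the pea.
If it is under any of cups 1, 2, and 3 (prior 1/4 each): cup 4 is the highest-numbered option available, probability 1; weight (1/4)·1 = 1/4 each.
If it is under cup 4 (prior 1/4): the dealer opened cup 4, so this case is ruled out; weight (1/4)·0 = 0.
The weights sum to 3/4.
So P(the pea under cup 3 | the dealer opened cup 4) = (1/4) / (3/4) = 1/3.

1/3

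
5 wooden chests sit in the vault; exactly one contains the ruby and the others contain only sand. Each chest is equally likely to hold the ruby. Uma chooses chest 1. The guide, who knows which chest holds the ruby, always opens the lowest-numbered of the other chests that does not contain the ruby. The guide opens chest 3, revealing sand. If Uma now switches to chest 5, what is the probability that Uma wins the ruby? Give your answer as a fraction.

Apply Bayes' rule, conditioning on where the ruby actually is.
If it is in any of chests 1, 4, and 5 (prior 1/5 each): the guide would have opened chest 2 instead, probability 0; weight (1/5)·0 = 0 each.
If it is in chest 2 (prior 1/5): chest 3 is the lowest-numbered option available, probability 1; weight (1/5)·1 = 1/5.
If it is in chest 3 (prior 1/5): the guide opened chest 3, so this case is ruled out; weight (1/5)·0 = 0.
The weights sum to 1/5.
So P(the ruby in chest 5 | the guide opened chest 3) = 0 / (1/5) = 0.

0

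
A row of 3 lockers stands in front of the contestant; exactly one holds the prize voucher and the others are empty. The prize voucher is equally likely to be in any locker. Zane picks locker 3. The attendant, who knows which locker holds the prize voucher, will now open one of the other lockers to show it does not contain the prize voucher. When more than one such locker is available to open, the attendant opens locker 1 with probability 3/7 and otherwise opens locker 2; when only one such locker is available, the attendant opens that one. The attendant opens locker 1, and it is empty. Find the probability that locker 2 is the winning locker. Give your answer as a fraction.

7/10

Condition on the true location of the prize voucher.
If it is in locker 1 (prior 1/3): the attendant opened locker 1, so this case is ruled out; weight (1/3)·0 = 0.
If it is in locker 2 (prior 1/3): only locker 1 is available, probability 1; weight (1/3)·1 = 1/3.
If it is in locker 3 (prior 1/3): locker 1 is available, opened with probability 3/7; weight (1/3)·(3/7) = 1/7.
The weights sum to 10/21.
So P(the prize voucher in locker 2 | the attendant opened locker 1) = (1/3) / (10/21) = 7/10.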